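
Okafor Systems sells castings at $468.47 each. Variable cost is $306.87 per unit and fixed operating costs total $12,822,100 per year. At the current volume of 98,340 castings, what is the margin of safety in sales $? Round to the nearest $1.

$8,898,738

Contribution margin per unit = $468.47 − $306.87 = $161.60. Break-even units = $12,822,100 ÷ $161.60 = 79,344.68; break-even revenue = 79,344.68 × $468.47 = $37,170,601.40.
Current sales = 98,340 × $468.47 = $46,069,339.80.
Margin of safety = $46,069,339.80 − $37,170,601.40 = $8,898,738.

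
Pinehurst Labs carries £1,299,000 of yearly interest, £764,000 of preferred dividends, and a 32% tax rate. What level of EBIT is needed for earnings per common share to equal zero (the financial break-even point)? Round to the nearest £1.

£2,422,529

Grossing the preferred dividend up to pre-tax terms: £764,000 / (1 − 0.32) = £1,123,529.41.
EPS = 0 when EBIT covers interest plus the pre-tax preferred burden: £1,299,000 + £1,123,529.41 = £2,422,529.41.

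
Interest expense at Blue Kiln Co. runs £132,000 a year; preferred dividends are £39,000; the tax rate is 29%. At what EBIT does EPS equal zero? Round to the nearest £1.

Preferred dividends are paid after tax, so their pre-tax equivalent is £39,000 ÷ (1 − 0.29) = £54,929.58.
Financial break-even EBIT = interest + D_p ÷ (1 − t) = £132,000 + £54,929.58 = £186,929.58.

£186,930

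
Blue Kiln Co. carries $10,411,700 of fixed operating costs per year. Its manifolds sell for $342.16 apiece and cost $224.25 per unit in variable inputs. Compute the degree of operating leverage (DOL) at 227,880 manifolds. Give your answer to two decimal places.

1.63

Contribution at this volume is 227,880 × $117.91 = $26,869,330.80.
EBIT = $26,869,330.80 − $10,411,700 = $16,457,630.80.
DOL = contribution ÷ EBIT = $26,869,330.80 ÷ $16,457,630.80 = 1.6326.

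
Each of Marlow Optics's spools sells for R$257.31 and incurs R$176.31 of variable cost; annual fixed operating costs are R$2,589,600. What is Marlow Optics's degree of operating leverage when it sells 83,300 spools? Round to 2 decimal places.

Contribution at this volume is 83,300 × R$81.00 = R$6,747,300.00.
Subtracting fixed costs: EBIT = R$6,747,300.00 − R$2,589,600 = R$4,157,700.00.
DOL = contribution ÷ EBIT = R$6,747,300.00 ÷ R$4,157,700.00 = 1.6228.

1.62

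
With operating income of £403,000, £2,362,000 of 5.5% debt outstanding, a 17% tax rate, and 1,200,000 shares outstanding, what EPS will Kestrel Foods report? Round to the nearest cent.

£0.19

Interest = £129,910.00, so EBT = £403,000 − £129,910.00 = £273,090.00.
Net income = £273,090.00 × (1 − 0.17) = £226,664.70.
EPS = £226,664.70 ÷ 1,200,000 = £0.19.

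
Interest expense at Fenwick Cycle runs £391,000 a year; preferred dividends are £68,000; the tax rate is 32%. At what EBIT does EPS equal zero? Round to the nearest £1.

£491,000

Grossing the preferred dividend up to pre-tax terms: £68,000 / (1 − 0.32) = £100,000.00.
EPS = 0 when EBIT covers interest plus the pre-tax preferred burden: £391,000 + £100,000.00 = £491,000.00.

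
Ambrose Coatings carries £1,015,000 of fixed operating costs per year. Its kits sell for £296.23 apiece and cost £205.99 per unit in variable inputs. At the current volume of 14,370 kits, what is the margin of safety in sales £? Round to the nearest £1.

Unit CM = price − variable cost = £296.23 − £205.99 = £90.24. Break-even units = £1,015,000 ÷ £90.24 = 11,247.78; break-even revenue = 11,247.78 × £296.23 = £3,331,930.96.
Current sales = 14,370 × £296.23 = £4,256,825.10.
Margin of safety = £4,256,825.10 − £3,331,930.96 = £924,894.

£924,894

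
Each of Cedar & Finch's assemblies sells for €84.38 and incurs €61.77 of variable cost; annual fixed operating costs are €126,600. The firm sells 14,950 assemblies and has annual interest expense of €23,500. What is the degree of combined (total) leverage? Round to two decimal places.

1.80

Total contribution margin = 14,950 × €22.61 = €338,019.50.
Operating income = contribution − fixed costs = €338,019.50 − €126,600 = €211,419.50. Interest = €23,500.00.
DOL = €338,019.50 ÷ €211,419.50 = 1.5988; DFL = €211,419.50 ÷ €187,919.50 = 1.1251.
Combined leverage = 1.5988 × 1.1251 = 1.7988.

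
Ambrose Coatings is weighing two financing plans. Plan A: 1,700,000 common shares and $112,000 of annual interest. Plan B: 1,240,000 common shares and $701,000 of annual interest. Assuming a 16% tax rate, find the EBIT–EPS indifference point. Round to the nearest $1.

Set EPS_A = EPS_B: (EBIT − $112,000)(1 − 0.16) ÷ 1,700,000 = (EBIT − $701,000)(1 − 0.16) ÷ 1,240,000.
The (1 − t) factor cancels: (EBIT − 112,000) × 1,240,000 = (EBIT − 701,000) × 1,700,000.
Solving, EBIT = (701,000·1,700,000 − 112,000·1,240,000) / (1,700,000 − 1,240,000) = 1,052,820,000,000 / 460,000 = 2,288,739.13.

$2,288,739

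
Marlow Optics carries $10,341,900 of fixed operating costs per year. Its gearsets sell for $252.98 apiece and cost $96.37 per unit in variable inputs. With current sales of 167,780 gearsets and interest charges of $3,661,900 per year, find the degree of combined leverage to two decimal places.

2.14

Contribution at this volume is 167,780 × $156.61 = $26,276,025.80.
Subtracting fixed costs: EBIT = $26,276,025.80 − $10,341,900 = $15,934,125.80. Interest = $3,661,900.00.
DOL = $26,276,025.80 ÷ $15,934,125.80 = 1.6490; DFL = $15,934,125.80 ÷ $12,272,225.80 = 1.2984.
Combined leverage = 1.6490 × 1.2984 = 2.1411.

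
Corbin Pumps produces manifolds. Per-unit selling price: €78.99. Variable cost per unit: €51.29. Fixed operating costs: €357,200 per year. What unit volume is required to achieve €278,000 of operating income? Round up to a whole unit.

22,932 manifolds

Contribution margin per unit = €78.99 − €51.29 = €27.70.
Need Q such that Q × €27.70 − €357,200 = €278,000, i.e. Q = €635,200 / €27.70 = 22,931.41 → 22,932.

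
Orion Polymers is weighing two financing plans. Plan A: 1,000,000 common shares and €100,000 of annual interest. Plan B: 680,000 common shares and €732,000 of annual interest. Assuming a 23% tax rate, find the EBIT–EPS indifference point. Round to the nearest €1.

Set EPS_A = EPS_B: (EBIT − €100,000)(1 − 0.23) ÷ 1,000,000 = (EBIT − €732,000)(1 − 0.23) ÷ 680,000.
Cancelling (1 − t) and cross-multiplying: 680,000·(EBIT − 100,000) = 1,000,000·(EBIT − 732,000).
EBIT × (1,000,000 − 680,000) = 732,000 × 1,000,000 − 100,000 × 680,000 = 664,000,000,000, so EBIT = 664,000,000,000 ÷ 320,000 = 2,075,000.00.

€2,075,000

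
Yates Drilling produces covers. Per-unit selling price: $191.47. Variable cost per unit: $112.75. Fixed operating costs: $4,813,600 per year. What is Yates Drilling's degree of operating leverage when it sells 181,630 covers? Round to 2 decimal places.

1.51

At 181,630 units, contribution = 181,630 × $78.72 = $14,297,913.60.
Subtracting fixed costs: EBIT = $14,297,913.60 − $4,813,600 = $9,484,313.60.
So DOL = total CM / EBIT = $14,297,913.60 / $9,484,313.60 = 1.5075.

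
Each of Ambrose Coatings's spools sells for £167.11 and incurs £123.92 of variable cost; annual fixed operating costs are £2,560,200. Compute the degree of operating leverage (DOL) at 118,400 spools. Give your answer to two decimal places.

At 118,400 units, contribution = 118,400 × £43.19 = £5,113,696.00.
Operating income = contribution − fixed costs = £5,113,696.00 − £2,560,200 = £2,553,496.00.
So DOL = total CM / EBIT = £5,113,696.00 / £2,553,496.00 = 2.0026.

2.00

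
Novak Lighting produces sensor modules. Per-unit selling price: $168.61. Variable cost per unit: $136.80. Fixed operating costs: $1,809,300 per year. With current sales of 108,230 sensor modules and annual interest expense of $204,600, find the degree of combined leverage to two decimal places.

Contribution at this volume is 108,230 × $31.81 = $3,442,796.30.
EBIT = $3,442,796.30 − $1,809,300 = $1,633,496.30. Interest = $204,600.00.
DOL = $3,442,796.30 ÷ $1,633,496.30 = 2.1076; DFL = $1,633,496.30 ÷ $1,428,896.30 = 1.1432.
DCL = DOL × DFL = 2.1076 × 1.1432 = 2.4094.

2.41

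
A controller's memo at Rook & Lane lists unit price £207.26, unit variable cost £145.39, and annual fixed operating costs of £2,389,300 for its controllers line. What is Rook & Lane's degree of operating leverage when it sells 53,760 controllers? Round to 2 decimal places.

3.55

At 53,760 units, contribution = 53,760 × £61.87 = £3,326,131.20.
Subtracting fixed costs: EBIT = £3,326,131.20 − £2,389,300 = £936,831.20.
So DOL = total CM / EBIT = £3,326,131.20 / £936,831.20 = 3.5504.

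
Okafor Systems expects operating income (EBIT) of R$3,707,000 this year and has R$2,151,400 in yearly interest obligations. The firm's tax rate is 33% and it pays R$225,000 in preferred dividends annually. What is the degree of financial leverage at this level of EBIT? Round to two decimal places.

Annual interest charges come to R$2,151,400.00.
Pre-tax preferred-dividend burden = R$225,000 ÷ (1 − 0.33) = R$335,820.90.
DFL = EBIT ÷ [EBIT − I − D_p/(1−t)] = R$3,707,000 ÷ [R$3,707,000 − R$2,151,400.00 − R$335,820.90] = R$3,707,000 ÷ R$1,219,779.10 = 3.0391.

3.04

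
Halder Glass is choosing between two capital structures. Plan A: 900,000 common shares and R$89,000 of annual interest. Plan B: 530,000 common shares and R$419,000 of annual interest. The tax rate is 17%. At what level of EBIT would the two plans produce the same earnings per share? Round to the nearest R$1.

R$891,703

At indifference, (EBIT − 89,000)(1 − t)/900,000 = (EBIT − 419,000)(1 − t)/530,000.
The (1 − t) factor cancels: (EBIT − 89,000) × 530,000 = (EBIT − 419,000) × 900,000.
EBIT × (900,000 − 530,000) = 419,000 × 900,000 − 89,000 × 530,000 = 329,930,000,000, so EBIT = 329,930,000,000 ÷ 370,000 = 891,702.70.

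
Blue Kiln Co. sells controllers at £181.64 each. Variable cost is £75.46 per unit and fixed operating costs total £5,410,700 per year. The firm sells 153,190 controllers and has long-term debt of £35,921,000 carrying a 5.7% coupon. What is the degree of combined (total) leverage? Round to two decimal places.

1.85

Contribution at this volume is 153,190 × £106.18 = £16,265,714.20.
EBIT = £16,265,714.20 − £5,410,700 = £10,855,014.20. Interest = £2,047,497.00, so EBIT − I = £8,807,517.20.
Degree of total leverage = total CM / (EBIT − interest) = £16,265,714.20 / £8,807,517.20 = 1.8468.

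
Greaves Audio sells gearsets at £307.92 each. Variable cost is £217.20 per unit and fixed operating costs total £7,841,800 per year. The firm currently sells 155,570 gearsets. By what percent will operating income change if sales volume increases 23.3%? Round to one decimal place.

Contribution at this volume is 155,570 × £90.72 = £14,113,310.40.
EBIT = £14,113,310.40 − £7,841,800 = £6,271,510.40.
Degree of operating leverage = £14,113,310.40 / £6,271,510.40 = 2.2504.
So EBIT moves 2.2504 × (+23.3%) = +52.4%.

+52.4%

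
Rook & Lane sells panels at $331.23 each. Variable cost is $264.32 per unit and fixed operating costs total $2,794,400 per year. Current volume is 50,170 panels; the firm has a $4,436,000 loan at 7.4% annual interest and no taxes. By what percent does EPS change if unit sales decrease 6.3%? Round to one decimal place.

-90.3%

At 50,170 units, contribution = 50,170 × $66.91 = $3,356,874.70.
EBIT = $3,356,874.70 − $2,794,400 = $562,474.70.
After interest of $328,264.00, pre-tax earnings = $234,210.70.
Degree of combined leverage = contribution ÷ (EBIT − I) = $3,356,874.70 ÷ $234,210.70 = 14.3327.
%ΔEPS = DCL × %ΔSales = 14.3327 × -6.3% = -90.3%.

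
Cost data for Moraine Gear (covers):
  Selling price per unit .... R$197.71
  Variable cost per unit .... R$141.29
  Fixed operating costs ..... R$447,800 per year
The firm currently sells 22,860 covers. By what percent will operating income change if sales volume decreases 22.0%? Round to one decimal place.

At 22,860 units, contribution = 22,860 × R$56.42 = R$1,289,761.20.
Operating income = contribution − fixed costs = R$1,289,761.20 − R$447,800 = R$841,961.20.
So DOL = total CM / EBIT = R$1,289,761.20 / R$841,961.20 = 1.5319.
Operating income changes by 1.5319 × -22.0% = -33.7%.

-33.7%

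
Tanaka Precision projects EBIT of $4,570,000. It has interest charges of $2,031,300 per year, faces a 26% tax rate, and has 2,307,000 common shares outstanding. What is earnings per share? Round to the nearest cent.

Interest = $2,031,300.00, so EBT = $4,570,000 − $2,031,300.00 = $2,538,700.00.
Net income = $2,538,700.00 × (1 − 0.26) = $1,878,638.00.
Per share: $1,878,638.00 / 2,307,000 shares = $0.81.

$0.81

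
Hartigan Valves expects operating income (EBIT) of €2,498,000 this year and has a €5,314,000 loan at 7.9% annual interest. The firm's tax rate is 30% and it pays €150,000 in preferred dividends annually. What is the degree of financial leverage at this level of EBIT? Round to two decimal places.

Interest = €419,806.00.
Pre-tax preferred-dividend burden = €150,000 ÷ (1 − 0.30) = €214,285.71.
DFL = EBIT ÷ [EBIT − I − D_p/(1−t)] = €2,498,000 ÷ [€2,498,000 − €419,806.00 − €214,285.71] = €2,498,000 ÷ €1,863,908.29 = 1.3402.

1.34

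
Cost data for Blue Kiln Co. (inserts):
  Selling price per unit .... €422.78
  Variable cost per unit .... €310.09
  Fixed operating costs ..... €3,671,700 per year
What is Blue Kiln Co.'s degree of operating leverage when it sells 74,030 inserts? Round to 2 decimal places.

1.79

Contribution at this volume is 74,030 × €112.69 = €8,342,440.70.
Subtracting fixed costs: EBIT = €8,342,440.70 − €3,671,700 = €4,670,740.70.
DOL = contribution ÷ EBIT = €8,342,440.70 ÷ €4,670,740.70 = 1.7861.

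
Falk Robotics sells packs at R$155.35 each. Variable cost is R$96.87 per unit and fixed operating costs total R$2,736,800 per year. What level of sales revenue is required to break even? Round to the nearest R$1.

R$7,270,210

Contribution margin per unit = R$155.35 − R$96.87 = R$58.48, a CM ratio of R$58.48 ÷ R$155.35 = 0.3764.
Break-even sales = FC ÷ CM ratio = R$2,736,800 × R$155.35 / R$58.48 = R$7,270,210.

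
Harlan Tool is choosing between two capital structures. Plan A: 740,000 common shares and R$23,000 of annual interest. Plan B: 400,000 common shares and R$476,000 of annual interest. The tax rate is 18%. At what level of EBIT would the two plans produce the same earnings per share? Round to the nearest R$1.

R$1,008,941

Set EPS_A = EPS_B: (EBIT − R$23,000)(1 − 0.18) ÷ 740,000 = (EBIT − R$476,000)(1 − 0.18) ÷ 400,000.
The (1 − t) factor cancels: (EBIT − 23,000) × 400,000 = (EBIT − 476,000) × 740,000.
Solving, EBIT = (476,000·740,000 − 23,000·400,000) / (740,000 − 400,000) = 343,040,000,000 / 340,000 = 1,008,941.18.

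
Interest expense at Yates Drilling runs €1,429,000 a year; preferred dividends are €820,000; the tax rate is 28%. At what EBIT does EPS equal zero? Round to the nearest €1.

Preferred dividends are paid after tax, so their pre-tax equivalent is €820,000 ÷ (1 − 0.28) = €1,138,888.89.
EPS = 0 when EBIT covers interest plus the pre-tax preferred burden: €1,429,000 + €1,138,888.89 = €2,567,888.89.

€2,567,889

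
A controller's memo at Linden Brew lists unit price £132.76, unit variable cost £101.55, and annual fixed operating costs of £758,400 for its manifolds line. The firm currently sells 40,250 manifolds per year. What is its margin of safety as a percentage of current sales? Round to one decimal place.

Contribution margin per unit = £132.76 − £101.55 = £31.21. Break-even units = £758,400 ÷ £31.21 = 24,299.90; break-even revenue = 24,299.90 × £132.76 = £3,226,055.24.
Current sales = 40,250 × £132.76 = £5,343,590.00.
Margin of safety = (£5,343,590.00 − £3,226,055.24) ÷ £5,343,590.00 = 39.6%.

39.6%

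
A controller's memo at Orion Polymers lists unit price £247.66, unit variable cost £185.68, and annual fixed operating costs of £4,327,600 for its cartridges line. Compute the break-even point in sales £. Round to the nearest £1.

£17,292,246

CM per unit = £247.66 − £185.68 = £61.98; CM ratio = £61.98 / £247.66 = 0.2503.
Break-even sales = FC ÷ CM ratio = £4,327,600 × £247.66 / £61.98 = £17,292,246.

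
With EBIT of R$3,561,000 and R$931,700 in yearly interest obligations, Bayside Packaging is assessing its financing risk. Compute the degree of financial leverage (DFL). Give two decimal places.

1.35

Annual interest charges come to R$931,700.00.
Degree of financial leverage = EBIT / (EBIT − interest) = R$3,561,000 / R$2,629,300.00 = 1.3544.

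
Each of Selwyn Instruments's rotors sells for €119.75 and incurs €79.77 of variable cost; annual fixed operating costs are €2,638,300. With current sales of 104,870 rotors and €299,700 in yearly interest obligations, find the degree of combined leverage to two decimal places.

3.34

At 104,870 units, contribution = 104,870 × €39.98 = €4,192,702.60.
Subtracting fixed costs: EBIT = €4,192,702.60 − €2,638,300 = €1,554,402.60. Interest = €299,700.00.
DOL = €4,192,702.60 ÷ €1,554,402.60 = 2.6973; DFL = €1,554,402.60 ÷ €1,254,702.60 = 1.2389.
Combined leverage = 2.6973 × 1.2389 = 3.3417.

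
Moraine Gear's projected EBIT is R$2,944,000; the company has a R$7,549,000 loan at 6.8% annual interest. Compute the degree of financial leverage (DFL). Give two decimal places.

1.21

Annual interest charges come to R$513,332.00.
Degree of financial leverage = EBIT / (EBIT − interest) = R$2,944,000 / R$2,430,668.00 = 1.2112.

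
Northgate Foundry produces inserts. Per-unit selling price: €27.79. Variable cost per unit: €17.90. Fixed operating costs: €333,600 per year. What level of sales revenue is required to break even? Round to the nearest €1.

CM per unit = €27.79 − €17.90 = €9.89; CM ratio = €9.89 / €27.79 = 0.3559.
Break-even sales = FC ÷ CM ratio = €333,600 × €27.79 / €9.89 = €937,386.

€937,386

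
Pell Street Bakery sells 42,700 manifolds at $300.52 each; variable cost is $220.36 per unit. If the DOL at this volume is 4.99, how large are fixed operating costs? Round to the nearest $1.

$2,736,894

At 42,700 units, contribution = 42,700 × $80.16 = $3,422,832.00.
Since DOL = CM ÷ EBIT, EBIT = $3,422,832.00 ÷ 4.99 = $685,938.28.
And FC = contribution − EBIT = $3,422,832.00 − $685,938.28 = $2,736,894.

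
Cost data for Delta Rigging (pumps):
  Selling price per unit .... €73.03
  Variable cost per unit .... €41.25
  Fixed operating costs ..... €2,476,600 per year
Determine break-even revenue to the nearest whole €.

€5,691,193

CM per unit = €73.03 − €41.25 = €31.78; CM ratio = €31.78 / €73.03 = 0.4352.
Break-even sales = FC ÷ CM ratio = €2,476,600 × €73.03 / €31.78 = €5,691,193.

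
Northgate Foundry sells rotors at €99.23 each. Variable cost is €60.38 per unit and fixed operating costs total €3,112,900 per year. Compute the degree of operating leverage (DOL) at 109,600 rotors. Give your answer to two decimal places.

At 109,600 units, contribution = 109,600 × €38.85 = €4,257,960.00.
EBIT = €4,257,960.00 − €3,112,900 = €1,145,060.00.
Degree of operating leverage = €4,257,960.00 / €1,145,060.00 = 3.7185.

3.72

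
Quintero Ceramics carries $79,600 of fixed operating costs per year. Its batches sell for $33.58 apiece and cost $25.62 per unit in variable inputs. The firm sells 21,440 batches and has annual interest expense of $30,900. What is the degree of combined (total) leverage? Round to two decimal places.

Total contribution margin = 21,440 × $7.96 = $170,662.40.
Operating income = contribution − fixed costs = $170,662.40 − $79,600 = $91,062.40. Interest = $30,900.00, so EBIT − I = $60,162.40.
DCL = contribution ÷ (EBIT − I) = $170,662.40 ÷ $60,162.40 = 2.8367.

2.84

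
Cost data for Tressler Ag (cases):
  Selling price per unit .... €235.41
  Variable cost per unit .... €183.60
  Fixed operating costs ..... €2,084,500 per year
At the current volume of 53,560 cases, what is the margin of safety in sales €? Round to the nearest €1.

€3,137,181

Contribution margin per unit = €235.41 − €183.60 = €51.81. Break-even units = €2,084,500 ÷ €51.81 = 40,233.55; break-even revenue = 40,233.55 × €235.41 = €9,471,378.98.
Actual sales revenue = 53,560 × €235.41 = €12,608,559.60.
Margin of safety = €12,608,559.60 − €9,471,378.98 = €3,137,181.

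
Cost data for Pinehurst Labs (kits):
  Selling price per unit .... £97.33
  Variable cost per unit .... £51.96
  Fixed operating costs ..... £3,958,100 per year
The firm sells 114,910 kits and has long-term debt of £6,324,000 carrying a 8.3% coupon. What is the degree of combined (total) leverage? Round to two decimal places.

7.14

Total contribution margin = 114,910 × £45.37 = £5,213,466.70.
Operating income = contribution − fixed costs = £5,213,466.70 − £3,958,100 = £1,255,366.70. Interest = £524,892.00, so EBIT − I = £730,474.70.
DCL = contribution ÷ (EBIT − I) = £5,213,466.70 ÷ £730,474.70 = 7.1371.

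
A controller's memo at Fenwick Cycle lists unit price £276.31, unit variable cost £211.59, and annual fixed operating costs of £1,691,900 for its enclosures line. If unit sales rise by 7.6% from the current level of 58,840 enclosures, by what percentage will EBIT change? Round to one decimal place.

Total contribution margin = 58,840 × £64.72 = £3,808,124.80.
EBIT = £3,808,124.80 − £1,691,900 = £2,116,224.80.
Degree of operating leverage = £3,808,124.80 / £2,116,224.80 = 1.7995.
So EBIT moves 1.7995 × (+7.6%) = +13.7%.

+13.7%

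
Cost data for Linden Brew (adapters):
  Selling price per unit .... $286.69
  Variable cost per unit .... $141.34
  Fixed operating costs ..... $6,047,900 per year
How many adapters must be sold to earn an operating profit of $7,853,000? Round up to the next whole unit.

Contribution margin per unit = $286.69 − $141.34 = $145.35.
Need Q such that Q × $145.35 − $6,047,900 = $7,853,000, i.e. Q = $13,900,900 / $145.35 = 95,637.43 → 95,638.

95,638 adapters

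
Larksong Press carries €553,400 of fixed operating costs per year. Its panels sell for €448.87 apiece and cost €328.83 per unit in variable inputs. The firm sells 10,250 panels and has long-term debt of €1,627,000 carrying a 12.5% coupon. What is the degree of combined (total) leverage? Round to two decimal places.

2.60

At 10,250 units, contribution = 10,250 × €120.04 = €1,230,410.00.
Subtracting fixed costs: EBIT = €1,230,410.00 − €553,400 = €677,010.00. Interest = €203,375.00.
DOL = €1,230,410.00 ÷ €677,010.00 = 1.8174; DFL = €677,010.00 ÷ €473,635.00 = 1.4294.
Combined leverage = 1.8174 × 1.4294 = 2.5978.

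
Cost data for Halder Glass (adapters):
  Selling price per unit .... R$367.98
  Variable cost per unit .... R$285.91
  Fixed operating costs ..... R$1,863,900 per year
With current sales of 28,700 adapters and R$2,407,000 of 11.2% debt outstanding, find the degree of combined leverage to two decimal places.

Total contribution margin = 28,700 × R$82.07 = R$2,355,409.00.
Subtracting fixed costs: EBIT = R$2,355,409.00 − R$1,863,900 = R$491,509.00. Interest = R$269,584.00.
DOL = R$2,355,409.00 ÷ R$491,509.00 = 4.7922; DFL = R$491,509.00 ÷ R$221,925.00 = 2.2148.
DCL = DOL × DFL = 4.7922 × 2.2148 = 10.6138.

10.61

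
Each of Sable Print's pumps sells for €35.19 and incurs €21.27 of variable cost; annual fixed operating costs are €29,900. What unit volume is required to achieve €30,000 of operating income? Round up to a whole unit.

4,304 pumps

Contribution margin per unit = €35.19 − €21.27 = €13.92.
Units = (FC + target) / CM = (€29,900 + €30,000) / €13.92 = 4,303.16, so 4,304 pumps.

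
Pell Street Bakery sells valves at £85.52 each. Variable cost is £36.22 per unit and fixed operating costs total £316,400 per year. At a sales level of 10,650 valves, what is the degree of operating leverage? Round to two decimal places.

2.52

At 10,650 units, contribution = 10,650 × £49.30 = £525,045.00.
Subtracting fixed costs: EBIT = £525,045.00 − £316,400 = £208,645.00.
Degree of operating leverage = £525,045.00 / £208,645.00 = 2.5165.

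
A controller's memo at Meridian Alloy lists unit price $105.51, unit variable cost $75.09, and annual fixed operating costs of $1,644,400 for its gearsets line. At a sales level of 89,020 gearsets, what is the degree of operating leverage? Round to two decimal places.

2.55

Contribution at this volume is 89,020 × $30.42 = $2,707,988.40.
EBIT = $2,707,988.40 − $1,644,400 = $1,063,588.40.
DOL = contribution ÷ EBIT = $2,707,988.40 ÷ $1,063,588.40 = 2.5461.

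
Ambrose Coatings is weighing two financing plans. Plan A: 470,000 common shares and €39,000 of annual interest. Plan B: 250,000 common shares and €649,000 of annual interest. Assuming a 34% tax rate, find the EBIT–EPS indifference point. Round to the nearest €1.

€1,342,182

Set EPS_A = EPS_B: (EBIT − €39,000)(1 − 0.34) ÷ 470,000 = (EBIT − €649,000)(1 − 0.34) ÷ 250,000.
The (1 − t) factor cancels: (EBIT − 39,000) × 250,000 = (EBIT − 649,000) × 470,000.
EBIT × (470,000 − 250,000) = 649,000 × 470,000 − 39,000 × 250,000 = 295,280,000,000, so EBIT = 295,280,000,000 ÷ 220,000 = 1,342,181.82.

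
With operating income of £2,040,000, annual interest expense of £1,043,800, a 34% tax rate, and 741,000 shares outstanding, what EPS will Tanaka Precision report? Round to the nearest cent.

Interest = £1,043,800.00, so EBT = £2,040,000 − £1,043,800.00 = £996,200.00.
Net income = £996,200.00 × (1 − 0.34) = £657,492.00.
Per share: £657,492.00 / 741,000 shares = £0.89.

£0.89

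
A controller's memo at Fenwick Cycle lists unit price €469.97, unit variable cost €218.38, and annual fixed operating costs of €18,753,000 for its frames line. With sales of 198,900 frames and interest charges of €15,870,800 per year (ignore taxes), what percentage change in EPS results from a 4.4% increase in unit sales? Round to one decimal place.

+14.3%

Total contribution margin = 198,900 × €251.59 = €50,041,251.00.
Subtracting fixed costs: EBIT = €50,041,251.00 − €18,753,000 = €31,288,251.00.
After interest of €15,870,800.00, pre-tax earnings = €15,417,451.00.
DCL = total CM / (EBIT − I) = €50,041,251.00 / €15,417,451.00 = 3.2458.
EPS therefore changes by 3.2458 × (+4.4%) = +14.3%.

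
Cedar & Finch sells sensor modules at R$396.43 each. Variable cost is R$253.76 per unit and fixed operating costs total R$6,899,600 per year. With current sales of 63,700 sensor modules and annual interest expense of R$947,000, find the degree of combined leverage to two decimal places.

Contribution at this volume is 63,700 × R$142.67 = R$9,088,079.00.
Operating income = contribution − fixed costs = R$9,088,079.00 − R$6,899,600 = R$2,188,479.00. Interest = R$947,000.00, so EBIT − I = R$1,241,479.00.
Degree of total leverage = total CM / (EBIT − interest) = R$9,088,079.00 / R$1,241,479.00 = 7.3204.

7.32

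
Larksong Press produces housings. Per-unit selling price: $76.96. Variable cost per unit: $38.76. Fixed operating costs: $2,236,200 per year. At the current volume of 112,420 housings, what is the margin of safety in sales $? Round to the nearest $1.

Unit CM = price − variable cost = $76.96 − $38.76 = $38.20. Break-even units = $2,236,200 ÷ $38.20 = 58,539.27; break-even revenue = 58,539.27 × $76.96 = $4,505,181.99.
Current sales = 112,420 × $76.96 = $8,651,843.20.
Margin of safety = $8,651,843.20 − $4,505,181.99 = $4,146,661.

$4,146,661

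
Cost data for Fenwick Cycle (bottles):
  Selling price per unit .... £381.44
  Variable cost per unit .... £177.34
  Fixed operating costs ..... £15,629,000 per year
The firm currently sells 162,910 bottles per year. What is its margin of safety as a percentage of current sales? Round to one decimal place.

53.0%

Each unit contributes £381.44 − £177.34 = £204.10. Break-even units = £15,629,000 ÷ £204.10 = 76,575.21; break-even revenue = 76,575.21 × £381.44 = £29,208,847.43.
Current sales = 162,910 × £381.44 = £62,140,390.40.
Margin of safety = (£62,140,390.40 − £29,208,847.43) ÷ £62,140,390.40 = 53.0%.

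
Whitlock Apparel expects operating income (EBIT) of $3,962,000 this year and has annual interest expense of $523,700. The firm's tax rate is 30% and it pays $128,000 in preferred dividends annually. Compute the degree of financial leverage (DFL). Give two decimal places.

Annual interest charges come to $523,700.00.
Preferred dividends grossed up pre-tax: $128,000 / (1 − 0.30) = $182,857.14.
DFL = EBIT ÷ [EBIT − I − D_p/(1−t)] = $3,962,000 ÷ [$3,962,000 − $523,700.00 − $182,857.14] = $3,962,000 ÷ $3,255,442.86 = 1.2170.

1.22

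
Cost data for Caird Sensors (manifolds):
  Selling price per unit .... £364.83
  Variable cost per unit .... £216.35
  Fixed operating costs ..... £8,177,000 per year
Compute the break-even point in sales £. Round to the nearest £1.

£20,091,695

Contribution margin per unit = £364.83 − £216.35 = £148.48, a CM ratio of £148.48 ÷ £364.83 = 0.4070.
Break-even revenue = fixed costs × price ÷ CM = £8,177,000 × £364.83 ÷ £148.48 = £20,091,695.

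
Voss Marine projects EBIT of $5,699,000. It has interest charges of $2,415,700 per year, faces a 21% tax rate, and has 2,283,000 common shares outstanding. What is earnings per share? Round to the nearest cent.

$1.14

Interest = $2,415,700.00, so EBT = $5,699,000 − $2,415,700.00 = $3,283,300.00.
After tax at 21%: net income = $3,283,300.00 × 0.79 = $2,593,807.00.
EPS = $2,593,807.00 ÷ 2,283,000 = $1.14.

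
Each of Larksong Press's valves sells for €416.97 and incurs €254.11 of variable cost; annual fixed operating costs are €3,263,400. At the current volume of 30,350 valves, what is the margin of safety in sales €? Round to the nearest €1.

€4,299,766

Unit CM = price − variable cost = €416.97 − €254.11 = €162.86. Break-even units = €3,263,400 ÷ €162.86 = 20,038.07; break-even revenue = 20,038.07 × €416.97 = €8,355,273.84.
Actual sales revenue = 30,350 × €416.97 = €12,655,039.50.
Margin of safety = €12,655,039.50 − €8,355,273.84 = €4,299,766.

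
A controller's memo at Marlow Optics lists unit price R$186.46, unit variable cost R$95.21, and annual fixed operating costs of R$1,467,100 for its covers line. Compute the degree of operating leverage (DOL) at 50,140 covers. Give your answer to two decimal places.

1.47

Contribution at this volume is 50,140 × R$91.25 = R$4,575,275.00.
Subtracting fixed costs: EBIT = R$4,575,275.00 − R$1,467,100 = R$3,108,175.00.
Degree of operating leverage = R$4,575,275.00 / R$3,108,175.00 = 1.4720.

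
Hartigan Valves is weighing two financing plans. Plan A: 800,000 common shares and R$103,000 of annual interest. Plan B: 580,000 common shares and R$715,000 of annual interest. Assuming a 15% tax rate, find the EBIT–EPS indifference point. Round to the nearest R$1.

R$2,328,455

Set EPS_A = EPS_B: (EBIT − R$103,000)(1 − 0.15) ÷ 800,000 = (EBIT − R$715,000)(1 − 0.15) ÷ 580,000.
Cancelling (1 − t) and cross-multiplying: 580,000·(EBIT − 103,000) = 800,000·(EBIT − 715,000).
EBIT × (800,000 − 580,000) = 715,000 × 800,000 − 103,000 × 580,000 = 512,260,000,000, so EBIT = 512,260,000,000 ÷ 220,000 = 2,328,454.55.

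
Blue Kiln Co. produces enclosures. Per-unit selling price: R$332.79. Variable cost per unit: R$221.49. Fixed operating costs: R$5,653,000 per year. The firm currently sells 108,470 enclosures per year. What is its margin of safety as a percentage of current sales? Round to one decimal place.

53.2%

Contribution margin per unit = R$332.79 − R$221.49 = R$111.30. Break-even units = R$5,653,000 ÷ R$111.30 = 50,790.66; break-even revenue = 50,790.66 × R$332.79 = R$16,902,622.37.
Current sales = 108,470 × R$332.79 = R$36,097,731.30.
Margin of safety = (R$36,097,731.30 − R$16,902,622.37) ÷ R$36,097,731.30 = 53.2%.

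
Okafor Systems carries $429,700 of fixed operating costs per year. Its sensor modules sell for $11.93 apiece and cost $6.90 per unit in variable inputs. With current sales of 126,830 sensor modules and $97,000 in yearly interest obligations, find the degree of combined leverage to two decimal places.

Contribution at this volume is 126,830 × $5.03 = $637,954.90.
Operating income = contribution − fixed costs = $637,954.90 − $429,700 = $208,254.90. Interest = $97,000.00, so EBIT − I = $111,254.90.
DCL = contribution ÷ (EBIT − I) = $637,954.90 ÷ $111,254.90 = 5.7342.

5.73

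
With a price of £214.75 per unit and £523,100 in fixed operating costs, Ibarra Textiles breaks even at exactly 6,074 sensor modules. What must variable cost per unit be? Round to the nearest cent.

At break-even, FC = Q × (P − VC), so P − VC = £523,100 ÷ 6,074 = £86.1212.
Variable cost per unit = £214.75 − £86.1212 = £128.63.

£128.63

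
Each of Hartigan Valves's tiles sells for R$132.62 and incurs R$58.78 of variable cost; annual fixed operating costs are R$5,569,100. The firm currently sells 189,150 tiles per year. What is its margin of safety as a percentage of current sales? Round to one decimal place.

Unit CM = price − variable cost = R$132.62 − R$58.78 = R$73.84. Break-even units = R$5,569,100 ÷ R$73.84 = 75,421.18; break-even revenue = 75,421.18 × R$132.62 = R$10,002,357.02.
Actual sales revenue = 189,150 × R$132.62 = R$25,085,073.00.
Margin of safety = (R$25,085,073.00 − R$10,002,357.02) ÷ R$25,085,073.00 = 60.1%.

60.1%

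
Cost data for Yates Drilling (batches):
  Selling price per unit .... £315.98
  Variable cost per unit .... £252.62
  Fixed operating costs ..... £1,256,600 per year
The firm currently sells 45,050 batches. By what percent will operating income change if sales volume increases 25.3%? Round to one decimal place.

+45.2%

Contribution at this volume is 45,050 × £63.36 = £2,854,368.00.
Operating income = contribution − fixed costs = £2,854,368.00 − £1,256,600 = £1,597,768.00.
So DOL = total CM / EBIT = £2,854,368.00 / £1,597,768.00 = 1.7865.
So EBIT moves 1.7865 × (+25.3%) = +45.2%.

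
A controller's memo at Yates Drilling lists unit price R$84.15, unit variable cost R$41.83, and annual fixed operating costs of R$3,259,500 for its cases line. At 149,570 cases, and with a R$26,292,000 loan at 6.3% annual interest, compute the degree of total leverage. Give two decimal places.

At 149,570 units, contribution = 149,570 × R$42.32 = R$6,329,802.40.
Subtracting fixed costs: EBIT = R$6,329,802.40 − R$3,259,500 = R$3,070,302.40. Interest = R$1,656,396.00.
DOL = R$6,329,802.40 ÷ R$3,070,302.40 = 2.0616; DFL = R$3,070,302.40 ÷ R$1,413,906.40 = 2.1715.
DCL = DOL × DFL = 2.0616 × 2.1715 = 4.4768.

4.48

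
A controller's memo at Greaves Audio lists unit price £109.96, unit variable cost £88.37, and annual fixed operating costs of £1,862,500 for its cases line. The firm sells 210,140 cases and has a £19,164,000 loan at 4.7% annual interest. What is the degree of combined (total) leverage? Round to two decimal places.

Contribution at this volume is 210,140 × £21.59 = £4,536,922.60.
Subtracting fixed costs: EBIT = £4,536,922.60 − £1,862,500 = £2,674,422.60. Interest = £900,708.00, so EBIT − I = £1,773,714.60.
DCL = contribution ÷ (EBIT − I) = £4,536,922.60 ÷ £1,773,714.60 = 2.5579.

2.56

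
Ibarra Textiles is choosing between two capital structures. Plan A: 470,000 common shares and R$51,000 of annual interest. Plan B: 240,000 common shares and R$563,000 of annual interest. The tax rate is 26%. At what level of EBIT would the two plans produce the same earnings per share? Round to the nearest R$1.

R$1,097,261

Set EPS_A = EPS_B: (EBIT − R$51,000)(1 − 0.26) ÷ 470,000 = (EBIT − R$563,000)(1 − 0.26) ÷ 240,000.
The (1 − t) factor cancels: (EBIT − 51,000) × 240,000 = (EBIT − 563,000) × 470,000.
Solving, EBIT = (563,000·470,000 − 51,000·240,000) / (470,000 − 240,000) = 252,370,000,000 / 230,000 = 1,097,260.87.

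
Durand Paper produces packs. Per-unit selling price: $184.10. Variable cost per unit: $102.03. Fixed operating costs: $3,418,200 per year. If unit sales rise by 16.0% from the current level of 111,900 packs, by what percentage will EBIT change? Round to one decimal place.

At 111,900 units, contribution = 111,900 × $82.07 = $9,183,633.00.
Operating income = contribution − fixed costs = $9,183,633.00 − $3,418,200 = $5,765,433.00.
Degree of operating leverage = $9,183,633.00 / $5,765,433.00 = 1.5929.
So EBIT moves 1.5929 × (+16.0%) = +25.5%.

+25.5%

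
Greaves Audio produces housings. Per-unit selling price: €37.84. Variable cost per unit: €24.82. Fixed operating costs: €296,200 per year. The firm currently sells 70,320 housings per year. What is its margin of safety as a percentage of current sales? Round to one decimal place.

67.6%

Unit CM = price − variable cost = €37.84 − €24.82 = €13.02. Break-even units = €296,200 ÷ €13.02 = 22,749.62; break-even revenue = 22,749.62 × €37.84 = €860,845.47.
Current sales = 70,320 × €37.84 = €2,660,908.80.
Margin of safety = (€2,660,908.80 − €860,845.47) ÷ €2,660,908.80 = 67.6%.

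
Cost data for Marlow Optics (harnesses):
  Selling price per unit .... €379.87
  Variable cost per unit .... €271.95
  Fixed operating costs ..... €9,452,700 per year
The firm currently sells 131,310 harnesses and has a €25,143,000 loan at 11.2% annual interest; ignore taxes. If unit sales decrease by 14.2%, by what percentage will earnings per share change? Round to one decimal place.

Contribution at this volume is 131,310 × €107.92 = €14,170,975.20.
Subtracting fixed costs: EBIT = €14,170,975.20 − €9,452,700 = €4,718,275.20.
After interest of €2,816,016.00, pre-tax earnings = €1,902,259.20.
DCL = total CM / (EBIT − I) = €14,170,975.20 / €1,902,259.20 = 7.4496.
%ΔEPS = DCL × %ΔSales = 7.4496 × -14.2% = -105.8%.

-105.8%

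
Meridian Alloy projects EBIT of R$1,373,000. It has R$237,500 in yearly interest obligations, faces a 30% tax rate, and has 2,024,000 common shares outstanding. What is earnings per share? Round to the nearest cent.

Pre-tax income = R$1,373,000 − R$237,500.00 = R$1,135,500.00.
After tax at 30%: net income = R$1,135,500.00 × 0.70 = R$794,850.00.
Per share: R$794,850.00 / 2,024,000 shares = R$0.39.

R$0.39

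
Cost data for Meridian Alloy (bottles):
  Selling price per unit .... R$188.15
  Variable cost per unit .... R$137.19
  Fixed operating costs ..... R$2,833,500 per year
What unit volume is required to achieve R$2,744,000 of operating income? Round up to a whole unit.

Unit CM = price − variable cost = R$188.15 − R$137.19 = R$50.96.
Required volume = (fixed costs + target profit) ÷ CM = (R$2,833,500 + R$2,744,000) ÷ R$50.96 = 109,448.59, so 109,449 bottles.

109,449 bottles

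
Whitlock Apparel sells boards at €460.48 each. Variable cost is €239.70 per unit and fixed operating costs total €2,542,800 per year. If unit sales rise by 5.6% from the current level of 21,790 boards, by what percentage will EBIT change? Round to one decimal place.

+11.9%

Contribution at this volume is 21,790 × €220.78 = €4,810,796.20.
EBIT = €4,810,796.20 − €2,542,800 = €2,267,996.20.
So DOL = total CM / EBIT = €4,810,796.20 / €2,267,996.20 = 2.1212.
Operating income changes by 2.1212 × +5.6% = +11.9%.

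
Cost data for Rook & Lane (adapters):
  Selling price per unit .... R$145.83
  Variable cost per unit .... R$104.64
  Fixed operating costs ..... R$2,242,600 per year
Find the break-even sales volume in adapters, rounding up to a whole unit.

Unit CM = price − variable cost = R$145.83 − R$104.64 = R$41.19.
Units to break even: R$2,242,600 ÷ R$41.19 = 54,445.25, rounded up to 54,446.

54,446 adapters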